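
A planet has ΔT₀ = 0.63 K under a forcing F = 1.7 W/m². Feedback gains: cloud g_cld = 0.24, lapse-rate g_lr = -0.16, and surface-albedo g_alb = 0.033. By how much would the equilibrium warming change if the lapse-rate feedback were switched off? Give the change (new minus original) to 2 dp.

0.16 K

Original: g = 0.113, ΔT = 0.63/(1−0.113) = 0.7103 K.
Without lapse-rate: g' = 0.273, ΔT' = 0.63/(1−0.273) = 0.8666 K.
Change = 0.8666 − 0.7103 = 0.16 K.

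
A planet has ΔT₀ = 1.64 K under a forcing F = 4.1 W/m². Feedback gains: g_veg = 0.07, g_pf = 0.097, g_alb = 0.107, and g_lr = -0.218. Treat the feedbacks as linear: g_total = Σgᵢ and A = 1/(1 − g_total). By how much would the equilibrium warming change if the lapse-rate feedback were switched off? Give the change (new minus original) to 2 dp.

Original: g = 0.056, ΔT = 1.64/(1−0.056) = 1.7373 K.
Without lapse-rate: g' = 0.274, ΔT' = 1.64/(1−0.274) = 2.2590 K.
Change = 2.2590 − 1.7373 = 0.52 K.

0.52 K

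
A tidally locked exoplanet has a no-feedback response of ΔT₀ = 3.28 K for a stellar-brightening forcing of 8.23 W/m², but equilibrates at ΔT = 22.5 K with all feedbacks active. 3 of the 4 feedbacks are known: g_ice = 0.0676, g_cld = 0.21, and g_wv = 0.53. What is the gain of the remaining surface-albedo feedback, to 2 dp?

0.05

Amplification A = ΔT/ΔT₀ = 22.5/3.28 = 6.86.
Total gain g = 1 − 1/A = 1 − 1/6.86 = 0.8542.
Known gains sum to 0.0676 + 0.21 + 0.53 = 0.8076.
g_alb = 0.8542 − 0.8076 = 0.05.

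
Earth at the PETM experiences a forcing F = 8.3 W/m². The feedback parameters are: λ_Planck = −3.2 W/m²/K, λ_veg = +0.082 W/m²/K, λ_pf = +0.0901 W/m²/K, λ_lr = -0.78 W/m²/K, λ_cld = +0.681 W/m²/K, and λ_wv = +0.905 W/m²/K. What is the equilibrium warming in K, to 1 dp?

3.7 K

Net feedback parameter λ = (−3.2) + (+0.082) + (+0.0901) + (-0.78) + (+0.681) + (+0.905) = -2.2219 W/m²/K.
ΔT = −F/λ = −8.3/(-2.2219) = 3.7 K.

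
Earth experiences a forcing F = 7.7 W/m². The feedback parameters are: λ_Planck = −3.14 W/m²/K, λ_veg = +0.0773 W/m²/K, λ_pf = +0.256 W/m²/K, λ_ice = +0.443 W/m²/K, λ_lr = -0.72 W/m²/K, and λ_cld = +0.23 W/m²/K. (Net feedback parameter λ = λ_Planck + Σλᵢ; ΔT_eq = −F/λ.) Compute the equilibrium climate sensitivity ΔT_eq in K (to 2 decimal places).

2.70 K

Net feedback parameter λ = (−3.14) + (+0.0773) + (+0.256) + (+0.443) + (-0.72) + (+0.23) = -2.8537 W/m²/K.
ΔT = −F/λ = −7.7/(-2.8537) = 2.70 K.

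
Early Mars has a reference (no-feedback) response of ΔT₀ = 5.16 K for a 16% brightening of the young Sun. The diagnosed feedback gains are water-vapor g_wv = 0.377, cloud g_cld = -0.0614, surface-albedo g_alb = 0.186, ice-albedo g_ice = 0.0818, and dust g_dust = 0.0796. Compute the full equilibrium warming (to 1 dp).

15.3 K

Total gain g = 0.377 − 0.0614 + 0.186 + 0.0818 + 0.0796 = 0.663.
Amplification A = 1/(1 − 0.663) = 2.967.
ΔT = 5.16 × 2.967 = 15.3 K.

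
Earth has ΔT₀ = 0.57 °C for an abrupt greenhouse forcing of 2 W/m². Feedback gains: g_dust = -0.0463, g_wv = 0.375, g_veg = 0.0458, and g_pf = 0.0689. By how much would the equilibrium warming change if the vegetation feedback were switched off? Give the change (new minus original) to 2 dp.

-0.08 °C

Original: g = 0.4434, ΔT = 0.57/(1−0.4434) = 1.0241 °C.
Without vegetation: g' = 0.3976, ΔT' = 0.57/(1−0.3976) = 0.9462 °C.
Change = 0.9462 − 1.0241 = -0.08 °C.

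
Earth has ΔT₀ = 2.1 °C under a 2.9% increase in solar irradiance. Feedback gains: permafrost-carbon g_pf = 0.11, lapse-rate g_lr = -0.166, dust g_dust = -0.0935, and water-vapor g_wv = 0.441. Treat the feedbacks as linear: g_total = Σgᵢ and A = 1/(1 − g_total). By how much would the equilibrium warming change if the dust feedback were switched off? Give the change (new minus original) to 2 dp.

Original: g = 0.2915, ΔT = 2.1/(1−0.2915) = 2.9640 °C.
Without dust: g' = 0.385, ΔT' = 2.1/(1−0.385) = 3.4146 °C.
Change = 3.4146 − 2.9640 = 0.45 °C.

0.45 °C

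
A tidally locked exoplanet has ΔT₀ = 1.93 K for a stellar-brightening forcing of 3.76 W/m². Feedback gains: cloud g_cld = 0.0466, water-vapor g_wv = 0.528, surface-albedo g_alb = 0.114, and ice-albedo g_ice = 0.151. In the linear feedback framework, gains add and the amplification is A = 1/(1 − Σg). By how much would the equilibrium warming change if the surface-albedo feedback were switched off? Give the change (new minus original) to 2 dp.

-5.00 K

Original: g = 0.8396, ΔT = 1.93/(1−0.8396) = 12.0324 K.
Without surface-albedo: g' = 0.7256, ΔT' = 1.93/(1−0.7256) = 7.0335 K.
Change = 7.0335 − 12.0324 = -5.00 K.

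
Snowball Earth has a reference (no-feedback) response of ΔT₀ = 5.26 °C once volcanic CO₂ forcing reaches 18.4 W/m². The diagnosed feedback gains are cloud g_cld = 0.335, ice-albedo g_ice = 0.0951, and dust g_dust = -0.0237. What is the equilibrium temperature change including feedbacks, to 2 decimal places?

8.86 °C

Total gain g = 0.335 + 0.0951 − 0.0237 = 0.4064.
Amplification A = 1/(1 − 0.4064) = 1.685.
ΔT = 5.26 × 1.685 = 8.86 °C.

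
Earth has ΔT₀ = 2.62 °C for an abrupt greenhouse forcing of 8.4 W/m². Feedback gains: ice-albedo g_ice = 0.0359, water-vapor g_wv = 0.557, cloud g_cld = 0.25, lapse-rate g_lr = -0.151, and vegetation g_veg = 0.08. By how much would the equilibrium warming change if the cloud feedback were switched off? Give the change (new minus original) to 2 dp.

Original: g = 0.7719, ΔT = 2.62/(1−0.7719) = 11.4862 °C.
Without cloud: g' = 0.5219, ΔT' = 2.62/(1−0.5219) = 5.4800 °C.
Change = 5.4800 − 11.4862 = -6.01 °C.

-6.01 °C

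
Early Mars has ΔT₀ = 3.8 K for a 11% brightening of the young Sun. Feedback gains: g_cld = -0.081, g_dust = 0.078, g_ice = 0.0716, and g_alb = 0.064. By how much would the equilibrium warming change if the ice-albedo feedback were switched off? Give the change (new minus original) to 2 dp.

Original: g = 0.1326, ΔT = 3.8/(1−0.1326) = 4.3809 K.
Without ice-albedo: g' = 0.061, ΔT' = 3.8/(1−0.061) = 4.0469 K.
Change = 4.0469 − 4.3809 = -0.33 K.

-0.33 K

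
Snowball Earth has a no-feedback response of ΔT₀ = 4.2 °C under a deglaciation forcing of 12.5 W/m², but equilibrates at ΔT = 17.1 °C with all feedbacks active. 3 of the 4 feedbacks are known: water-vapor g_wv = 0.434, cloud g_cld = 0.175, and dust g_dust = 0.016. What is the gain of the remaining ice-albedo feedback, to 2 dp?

0.13

Amplification A = ΔT/ΔT₀ = 17.1/4.2 = 4.071.
Total gain g = 1 − 1/A = 1 − 1/4.071 = 0.7544.
Known gains sum to 0.434 + 0.175 + 0.016 = 0.625.
g_ice = 0.7544 − 0.625 = 0.13.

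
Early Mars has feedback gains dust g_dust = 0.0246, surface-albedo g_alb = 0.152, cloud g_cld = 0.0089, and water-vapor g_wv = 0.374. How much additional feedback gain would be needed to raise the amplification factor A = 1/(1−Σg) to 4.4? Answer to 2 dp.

Current total gain = 0.5595.
Target gain for A = 4.4: g* = 1 − 1/4.4 = 0.7727.
Additional gain needed = 0.7727 − 0.5595 = 0.21.

0.21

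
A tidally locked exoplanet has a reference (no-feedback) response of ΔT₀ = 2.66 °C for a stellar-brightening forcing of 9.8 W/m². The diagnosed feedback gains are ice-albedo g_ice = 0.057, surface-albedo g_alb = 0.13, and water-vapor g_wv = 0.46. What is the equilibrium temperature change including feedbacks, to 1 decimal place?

Total gain g = 0.057 + 0.13 + 0.46 = 0.647.
Amplification A = 1/(1 − 0.647) = 2.833.
ΔT = 2.66 × 2.833 = 7.5 °C.

7.5 °C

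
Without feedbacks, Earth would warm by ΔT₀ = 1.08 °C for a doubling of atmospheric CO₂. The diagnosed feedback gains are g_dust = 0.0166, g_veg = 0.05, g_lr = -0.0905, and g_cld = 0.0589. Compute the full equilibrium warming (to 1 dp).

Total gain g = 0.0166 + 0.05 − 0.0905 + 0.0589 = 0.035.
Amplification A = 1/(1 − 0.035) = 1.036.
ΔT = 1.08 × 1.036 = 1.1 °C.

1.1 °C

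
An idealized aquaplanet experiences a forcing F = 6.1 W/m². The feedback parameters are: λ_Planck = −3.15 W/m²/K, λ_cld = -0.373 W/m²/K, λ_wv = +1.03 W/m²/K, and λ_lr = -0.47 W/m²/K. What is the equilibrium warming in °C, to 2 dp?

2.06 °C

Net feedback parameter λ = (−3.15) + (-0.373) + (+1.03) + (-0.47) = -2.963 W/m²/K.
ΔT = −F/λ = −6.1/(-2.963) = 2.06 °C.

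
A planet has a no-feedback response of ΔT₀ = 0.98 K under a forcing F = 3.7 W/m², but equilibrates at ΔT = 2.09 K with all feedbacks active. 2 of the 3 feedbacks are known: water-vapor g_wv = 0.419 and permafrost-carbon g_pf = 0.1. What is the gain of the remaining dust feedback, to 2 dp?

0.01

Amplification A = ΔT/ΔT₀ = 2.09/0.98 = 2.133.
Total gain g = 1 − 1/A = 1 − 1/2.133 = 0.5312.
Known gains sum to 0.419 + 0.1 = 0.519.
g_dust = 0.5312 − 0.519 = 0.01.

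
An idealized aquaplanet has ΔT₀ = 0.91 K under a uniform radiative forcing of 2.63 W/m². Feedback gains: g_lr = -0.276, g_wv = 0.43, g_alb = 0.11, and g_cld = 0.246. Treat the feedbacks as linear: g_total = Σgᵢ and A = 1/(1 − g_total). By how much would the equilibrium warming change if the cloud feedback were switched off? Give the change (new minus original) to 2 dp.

Original: g = 0.51, ΔT = 0.91/(1−0.51) = 1.8571 K.
Without cloud: g' = 0.264, ΔT' = 0.91/(1−0.264) = 1.2364 K.
Change = 1.2364 − 1.8571 = -0.62 K.

-0.62 K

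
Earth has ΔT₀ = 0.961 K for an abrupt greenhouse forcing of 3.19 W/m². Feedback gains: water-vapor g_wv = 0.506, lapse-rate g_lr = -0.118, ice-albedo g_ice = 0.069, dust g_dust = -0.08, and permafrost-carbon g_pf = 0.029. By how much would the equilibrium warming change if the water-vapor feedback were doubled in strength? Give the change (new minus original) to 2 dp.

Original: g = 0.406, ΔT = 0.961/(1−0.406) = 1.6178 K.
With doubled water-vapor: g' = 0.912, ΔT' = 0.961/(1−0.912) = 10.9205 K.
Change = 10.9205 − 1.6178 = 9.30 K.

9.30 K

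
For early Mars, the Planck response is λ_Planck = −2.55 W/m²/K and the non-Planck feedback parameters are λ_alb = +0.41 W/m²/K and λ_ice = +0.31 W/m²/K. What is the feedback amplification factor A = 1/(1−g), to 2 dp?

1.39

Convert to gains: g_alb = 0.41/2.55 = 0.1608; g_ice = 0.31/2.55 = 0.1216.
Total gain g = 0.2824.
A = 1/(1 − 0.2824) = 1.39.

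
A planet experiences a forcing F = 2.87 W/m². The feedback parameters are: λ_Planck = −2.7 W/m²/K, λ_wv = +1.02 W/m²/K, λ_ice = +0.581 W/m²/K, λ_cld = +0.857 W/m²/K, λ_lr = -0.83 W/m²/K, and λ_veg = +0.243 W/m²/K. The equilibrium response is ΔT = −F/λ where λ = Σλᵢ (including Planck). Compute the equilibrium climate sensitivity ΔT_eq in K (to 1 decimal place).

3.5 K

Net feedback parameter λ = (−2.7) + (+1.02) + (+0.581) + (+0.857) + (-0.83) + (+0.243) = -0.829 W/m²/K.
ΔT = −F/λ = −2.87/(-0.829) = 3.5 K.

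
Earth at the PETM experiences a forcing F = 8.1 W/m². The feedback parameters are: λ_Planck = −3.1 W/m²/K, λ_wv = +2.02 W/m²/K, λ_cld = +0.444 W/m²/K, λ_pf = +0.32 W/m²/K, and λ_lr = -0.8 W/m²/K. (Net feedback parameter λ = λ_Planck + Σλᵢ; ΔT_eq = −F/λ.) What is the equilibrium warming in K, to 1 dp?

Net feedback parameter λ = (−3.1) + (+2.02) + (+0.444) + (+0.32) + (-0.8) = -1.116 W/m²/K.
ΔT = −F/λ = −8.1/(-1.116) = 7.3 K.

7.3 K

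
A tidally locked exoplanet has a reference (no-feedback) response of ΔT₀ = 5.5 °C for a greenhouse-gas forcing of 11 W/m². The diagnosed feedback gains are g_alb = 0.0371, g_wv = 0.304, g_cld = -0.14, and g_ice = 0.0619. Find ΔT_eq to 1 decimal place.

Total gain g = 0.0371 + 0.304 − 0.14 + 0.0619 = 0.263.
Amplification A = 1/(1 − 0.263) = 1.357.
ΔT = 5.5 × 1.357 = 7.5 °C.

7.5 °C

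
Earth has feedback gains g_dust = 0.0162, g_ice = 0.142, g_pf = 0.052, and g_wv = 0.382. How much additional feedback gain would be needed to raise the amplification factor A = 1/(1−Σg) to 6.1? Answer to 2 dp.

Current total gain = 0.5922.
Target gain for A = 6.1: g* = 1 − 1/6.1 = 0.8361.
Additional gain needed = 0.8361 − 0.5922 = 0.24.

0.24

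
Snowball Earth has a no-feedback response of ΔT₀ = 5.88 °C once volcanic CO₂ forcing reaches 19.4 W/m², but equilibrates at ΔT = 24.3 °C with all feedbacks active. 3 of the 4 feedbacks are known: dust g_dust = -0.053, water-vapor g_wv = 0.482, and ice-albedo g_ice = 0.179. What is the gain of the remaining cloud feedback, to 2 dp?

Amplification A = ΔT/ΔT₀ = 24.3/5.88 = 4.133.
Total gain g = 1 − 1/A = 1 − 1/4.133 = 0.758.
Known gains sum to -0.053 + 0.482 + 0.179 = 0.608.
g_cld = 0.758 − 0.608 = 0.15.

0.15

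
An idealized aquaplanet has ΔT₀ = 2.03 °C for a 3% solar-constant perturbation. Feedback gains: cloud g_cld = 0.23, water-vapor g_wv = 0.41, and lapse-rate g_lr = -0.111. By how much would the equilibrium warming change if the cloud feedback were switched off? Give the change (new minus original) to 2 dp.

Original: g = 0.529, ΔT = 2.03/(1−0.529) = 4.3100 °C.
Without cloud: g' = 0.299, ΔT' = 2.03/(1−0.299) = 2.8959 °C.
Change = 2.8959 − 4.3100 = -1.41 °C.

-1.41 °C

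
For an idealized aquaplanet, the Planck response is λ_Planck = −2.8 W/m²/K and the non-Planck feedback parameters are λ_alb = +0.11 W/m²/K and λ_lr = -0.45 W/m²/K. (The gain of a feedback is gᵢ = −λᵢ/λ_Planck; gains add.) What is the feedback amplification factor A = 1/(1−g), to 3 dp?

0.892

Convert to gains: g_alb = 0.11/2.8 = 0.03929; g_lr = -0.45/2.8 = -0.1607.
Total gain g = -0.12141.
A = 1/(1 + 0.12141) = 0.892.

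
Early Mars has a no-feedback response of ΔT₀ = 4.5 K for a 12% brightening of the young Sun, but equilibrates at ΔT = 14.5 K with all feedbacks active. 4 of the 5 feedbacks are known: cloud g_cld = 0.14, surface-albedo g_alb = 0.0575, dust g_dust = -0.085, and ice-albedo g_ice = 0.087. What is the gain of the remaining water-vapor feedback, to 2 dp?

0.49

Amplification A = ΔT/ΔT₀ = 14.5/4.5 = 3.222.
Total gain g = 1 − 1/A = 1 − 1/3.222 = 0.6896.
Known gains sum to 0.14 + 0.0575 − 0.085 + 0.087 = 0.1995.
g_wv = 0.6896 − 0.1995 = 0.49.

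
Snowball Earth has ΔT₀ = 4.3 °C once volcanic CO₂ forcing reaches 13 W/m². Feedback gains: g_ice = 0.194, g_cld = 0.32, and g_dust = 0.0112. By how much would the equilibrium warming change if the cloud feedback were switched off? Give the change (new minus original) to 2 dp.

Original: g = 0.5252, ΔT = 4.3/(1−0.5252) = 9.0564 °C.
Without cloud: g' = 0.2052, ΔT' = 4.3/(1−0.2052) = 5.4102 °C.
Change = 5.4102 − 9.0564 = -3.65 °C.

-3.65 °C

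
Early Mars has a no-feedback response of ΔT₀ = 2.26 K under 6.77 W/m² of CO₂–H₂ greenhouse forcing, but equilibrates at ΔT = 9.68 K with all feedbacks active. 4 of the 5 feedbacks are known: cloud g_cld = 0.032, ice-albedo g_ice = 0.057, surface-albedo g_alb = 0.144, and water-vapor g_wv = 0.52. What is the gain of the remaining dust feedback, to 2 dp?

Amplification A = ΔT/ΔT₀ = 9.68/2.26 = 4.283.
Total gain g = 1 − 1/A = 1 − 1/4.283 = 0.7665.
Known gains sum to 0.032 + 0.057 + 0.144 + 0.52 = 0.753.
g_dust = 0.7665 − 0.753 = 0.01.

0.01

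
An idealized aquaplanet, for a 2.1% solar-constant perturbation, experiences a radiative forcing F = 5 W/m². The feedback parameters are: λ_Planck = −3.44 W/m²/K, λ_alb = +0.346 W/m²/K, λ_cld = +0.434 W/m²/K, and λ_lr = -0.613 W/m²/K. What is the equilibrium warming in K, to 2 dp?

Net feedback parameter λ = (−3.44) + (+0.346) + (+0.434) + (-0.613) = -3.273 W/m²/K.
ΔT = −F/λ = −5/(-3.273) = 1.53 K.

1.53 K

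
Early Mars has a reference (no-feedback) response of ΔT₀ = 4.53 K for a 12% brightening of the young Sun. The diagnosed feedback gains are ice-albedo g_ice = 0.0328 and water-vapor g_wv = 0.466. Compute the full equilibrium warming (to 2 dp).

9.04 K

Total gain g = 0.0328 + 0.466 = 0.4988.
Amplification A = 1/(1 − 0.4988) = 1.995.
ΔT = 4.53 × 1.995 = 9.04 K.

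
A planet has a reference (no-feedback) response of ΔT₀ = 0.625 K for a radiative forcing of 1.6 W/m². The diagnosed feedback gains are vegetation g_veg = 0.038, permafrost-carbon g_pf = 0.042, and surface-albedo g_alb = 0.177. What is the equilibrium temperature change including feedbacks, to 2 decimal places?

Total gain g = 0.038 + 0.042 + 0.177 = 0.257.
Amplification A = 1/(1 − 0.257) = 1.346.
ΔT = 0.625 × 1.346 = 0.84 K.

0.84 K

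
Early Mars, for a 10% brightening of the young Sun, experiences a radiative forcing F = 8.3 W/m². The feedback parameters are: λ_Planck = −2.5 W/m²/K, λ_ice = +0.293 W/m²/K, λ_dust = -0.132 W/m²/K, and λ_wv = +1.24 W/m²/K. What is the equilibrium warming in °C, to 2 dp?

Net feedback parameter λ = (−2.5) + (+0.293) + (-0.132) + (+1.24) = -1.099 W/m²/K.
ΔT = −F/λ = −8.3/(-1.099) = 7.55 °C.

7.55 °C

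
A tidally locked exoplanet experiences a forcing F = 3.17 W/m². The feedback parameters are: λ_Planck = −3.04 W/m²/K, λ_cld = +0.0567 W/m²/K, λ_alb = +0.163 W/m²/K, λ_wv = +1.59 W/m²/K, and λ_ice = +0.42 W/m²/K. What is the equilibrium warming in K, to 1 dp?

Net feedback parameter λ = (−3.04) + (+0.0567) + (+0.163) + (+1.59) + (+0.42) = -0.8103 W/m²/K.
ΔT = −F/λ = −3.17/(-0.8103) = 3.9 K.

3.9 K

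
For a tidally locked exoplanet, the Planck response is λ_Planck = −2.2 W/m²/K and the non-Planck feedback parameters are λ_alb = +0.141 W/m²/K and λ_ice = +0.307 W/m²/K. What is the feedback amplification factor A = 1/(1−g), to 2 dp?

Convert to gains: g_alb = 0.141/2.2 = 0.06409; g_ice = 0.307/2.2 = 0.1395.
Total gain g = 0.20359.
A = 1/(1 − 0.20359) = 1.26.

1.26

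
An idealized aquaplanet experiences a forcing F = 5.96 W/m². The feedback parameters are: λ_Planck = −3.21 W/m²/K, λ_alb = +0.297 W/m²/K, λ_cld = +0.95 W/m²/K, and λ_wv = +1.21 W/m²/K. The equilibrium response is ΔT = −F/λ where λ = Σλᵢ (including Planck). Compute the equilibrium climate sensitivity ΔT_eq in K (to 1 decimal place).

7.9 K

Net feedback parameter λ = (−3.21) + (+0.297) + (+0.95) + (+1.21) = -0.753 W/m²/K.
ΔT = −F/λ = −5.96/(-0.753) = 7.9 K.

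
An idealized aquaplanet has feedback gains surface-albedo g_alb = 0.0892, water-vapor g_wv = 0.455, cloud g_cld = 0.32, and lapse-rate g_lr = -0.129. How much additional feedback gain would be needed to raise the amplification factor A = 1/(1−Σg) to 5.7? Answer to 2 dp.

Current total gain = 0.7352.
Target gain for A = 5.7: g* = 1 − 1/5.7 = 0.8246.
Additional gain needed = 0.8246 − 0.7352 = 0.09.

0.09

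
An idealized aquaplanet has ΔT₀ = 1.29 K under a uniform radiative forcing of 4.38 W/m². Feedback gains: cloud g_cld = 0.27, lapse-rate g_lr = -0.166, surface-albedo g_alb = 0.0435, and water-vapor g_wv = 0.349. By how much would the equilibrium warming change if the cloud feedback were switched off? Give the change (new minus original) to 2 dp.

Original: g = 0.4965, ΔT = 1.29/(1−0.4965) = 2.5621 K.
Without cloud: g' = 0.2265, ΔT' = 1.29/(1−0.2265) = 1.6677 K.
Change = 1.6677 − 2.5621 = -0.89 K.

-0.89 K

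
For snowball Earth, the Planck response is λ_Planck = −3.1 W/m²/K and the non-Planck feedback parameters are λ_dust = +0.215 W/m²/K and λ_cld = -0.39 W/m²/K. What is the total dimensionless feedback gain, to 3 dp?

-0.056

Convert to gains: g_dust = 0.215/3.1 = 0.06935; g_cld = -0.39/3.1 = -0.1258.
Total gain g = -0.05645.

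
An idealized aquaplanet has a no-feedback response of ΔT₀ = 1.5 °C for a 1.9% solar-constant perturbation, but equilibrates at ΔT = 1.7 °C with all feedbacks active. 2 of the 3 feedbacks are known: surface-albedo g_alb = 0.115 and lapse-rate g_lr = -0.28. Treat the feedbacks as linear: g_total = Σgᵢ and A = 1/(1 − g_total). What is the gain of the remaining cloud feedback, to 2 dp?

0.28

Amplification A = ΔT/ΔT₀ = 1.7/1.5 = 1.133.
Total gain g = 1 − 1/A = 1 − 1/1.133 = 0.1174.
Known gains sum to 0.115 − 0.28 = -0.165.
g_cld = 0.1174 + 0.165 = 0.28.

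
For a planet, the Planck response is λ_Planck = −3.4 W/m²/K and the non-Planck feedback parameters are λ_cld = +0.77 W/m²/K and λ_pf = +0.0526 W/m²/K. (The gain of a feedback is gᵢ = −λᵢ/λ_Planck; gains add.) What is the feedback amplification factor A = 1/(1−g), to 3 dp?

Convert to gains: g_cld = 0.77/3.4 = 0.2265; g_pf = 0.0526/3.4 = 0.01547.
Total gain g = 0.24197.
A = 1/(1 − 0.24197) = 1.319.

1.319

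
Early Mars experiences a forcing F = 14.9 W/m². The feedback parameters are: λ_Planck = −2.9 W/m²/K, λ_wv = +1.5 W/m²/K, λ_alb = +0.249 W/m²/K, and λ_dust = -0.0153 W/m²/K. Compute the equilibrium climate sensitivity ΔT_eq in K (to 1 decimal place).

Net feedback parameter λ = (−2.9) + (+1.5) + (+0.249) + (-0.0153) = -1.1663 W/m²/K.
ΔT = −F/λ = −14.9/(-1.1663) = 12.8 K.

12.8 K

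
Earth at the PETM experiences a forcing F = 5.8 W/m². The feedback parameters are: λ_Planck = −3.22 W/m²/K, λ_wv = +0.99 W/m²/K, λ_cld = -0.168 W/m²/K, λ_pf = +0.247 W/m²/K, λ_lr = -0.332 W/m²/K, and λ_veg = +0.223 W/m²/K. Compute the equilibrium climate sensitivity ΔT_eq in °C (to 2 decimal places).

2.57 °C

Net feedback parameter λ = (−3.22) + (+0.99) + (-0.168) + (+0.247) + (-0.332) + (+0.223) = -2.26 W/m²/K.
ΔT = −F/λ = −5.8/(-2.26) = 2.57 °C.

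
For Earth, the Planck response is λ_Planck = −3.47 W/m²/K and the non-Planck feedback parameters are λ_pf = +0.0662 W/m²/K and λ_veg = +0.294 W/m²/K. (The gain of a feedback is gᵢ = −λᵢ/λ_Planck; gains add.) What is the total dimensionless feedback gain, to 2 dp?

0.10

Convert to gains: g_pf = 0.0662/3.47 = 0.01908; g_veg = 0.294/3.47 = 0.08473.
Total gain g = 0.10381.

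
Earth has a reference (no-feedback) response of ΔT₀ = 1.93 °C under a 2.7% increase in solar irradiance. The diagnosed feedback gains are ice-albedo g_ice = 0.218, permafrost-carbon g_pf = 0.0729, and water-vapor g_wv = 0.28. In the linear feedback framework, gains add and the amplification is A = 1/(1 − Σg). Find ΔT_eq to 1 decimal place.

Total gain g = 0.218 + 0.0729 + 0.28 = 0.5709.
Amplification A = 1/(1 − 0.5709) = 2.33.
ΔT = 1.93 × 2.33 = 4.5 °C.

4.5 °C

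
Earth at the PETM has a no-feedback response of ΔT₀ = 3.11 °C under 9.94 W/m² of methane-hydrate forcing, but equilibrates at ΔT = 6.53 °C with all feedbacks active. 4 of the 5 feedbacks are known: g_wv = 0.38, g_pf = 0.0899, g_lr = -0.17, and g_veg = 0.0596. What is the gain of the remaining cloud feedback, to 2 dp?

0.16

Amplification A = ΔT/ΔT₀ = 6.53/3.11 = 2.1.
Total gain g = 1 − 1/A = 1 − 1/2.1 = 0.5238.
Known gains sum to 0.38 + 0.0899 − 0.17 + 0.0596 = 0.3595.
g_cld = 0.5238 − 0.3595 = 0.16.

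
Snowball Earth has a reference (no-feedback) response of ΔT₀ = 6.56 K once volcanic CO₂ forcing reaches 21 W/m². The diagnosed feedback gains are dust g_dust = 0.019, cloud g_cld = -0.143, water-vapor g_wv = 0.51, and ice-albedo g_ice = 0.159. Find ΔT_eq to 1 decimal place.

14.4 K

Total gain g = 0.019 − 0.143 + 0.51 + 0.159 = 0.545.
Amplification A = 1/(1 − 0.545) = 2.198.
ΔT = 6.56 × 2.198 = 14.4 K.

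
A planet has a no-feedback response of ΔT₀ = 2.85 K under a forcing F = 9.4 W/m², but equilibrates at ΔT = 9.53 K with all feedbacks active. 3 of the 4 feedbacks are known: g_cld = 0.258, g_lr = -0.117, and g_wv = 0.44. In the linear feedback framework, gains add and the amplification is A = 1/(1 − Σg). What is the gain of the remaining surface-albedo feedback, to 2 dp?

0.12

Amplification A = ΔT/ΔT₀ = 9.53/2.85 = 3.344.
Total gain g = 1 − 1/A = 1 − 1/3.344 = 0.701.
Known gains sum to 0.258 − 0.117 + 0.44 = 0.581.
g_alb = 0.701 − 0.581 = 0.12.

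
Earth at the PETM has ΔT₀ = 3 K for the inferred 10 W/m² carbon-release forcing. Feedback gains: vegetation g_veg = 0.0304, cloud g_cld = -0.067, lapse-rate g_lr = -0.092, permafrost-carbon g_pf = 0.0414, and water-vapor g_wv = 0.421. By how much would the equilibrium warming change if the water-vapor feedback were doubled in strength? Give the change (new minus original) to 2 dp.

Original: g = 0.3338, ΔT = 3/(1−0.3338) = 4.5032 K.
With doubled water-vapor: g' = 0.7548, ΔT' = 3/(1−0.7548) = 12.2349 K.
Change = 12.2349 − 4.5032 = 7.73 K.

7.73 K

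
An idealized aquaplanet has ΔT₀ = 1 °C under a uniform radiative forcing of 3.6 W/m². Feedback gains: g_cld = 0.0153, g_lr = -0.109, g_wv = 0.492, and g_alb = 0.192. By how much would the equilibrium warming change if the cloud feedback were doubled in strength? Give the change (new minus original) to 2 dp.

Original: g = 0.5903, ΔT = 1/(1−0.5903) = 2.4408 °C.
With doubled cloud: g' = 0.6056, ΔT' = 1/(1−0.6056) = 2.5355 °C.
Change = 2.5355 − 2.4408 = 0.09 °C.

0.09 °C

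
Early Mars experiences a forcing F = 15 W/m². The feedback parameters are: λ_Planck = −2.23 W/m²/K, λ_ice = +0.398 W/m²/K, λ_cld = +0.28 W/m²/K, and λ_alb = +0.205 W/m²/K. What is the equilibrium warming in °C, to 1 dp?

11.1 °C

Net feedback parameter λ = (−2.23) + (+0.398) + (+0.28) + (+0.205) = -1.347 W/m²/K.
ΔT = −F/λ = −15/(-1.347) = 11.1 °C.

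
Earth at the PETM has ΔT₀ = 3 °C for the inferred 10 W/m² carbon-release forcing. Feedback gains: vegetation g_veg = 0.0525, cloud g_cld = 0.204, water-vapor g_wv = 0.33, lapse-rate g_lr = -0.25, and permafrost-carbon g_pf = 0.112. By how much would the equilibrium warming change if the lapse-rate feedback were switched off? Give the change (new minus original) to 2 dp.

4.51 °C

Original: g = 0.4485, ΔT = 3/(1−0.4485) = 5.4397 °C.
Without lapse-rate: g' = 0.6985, ΔT' = 3/(1−0.6985) = 9.9502 °C.
Change = 9.9502 − 5.4397 = 4.51 °C.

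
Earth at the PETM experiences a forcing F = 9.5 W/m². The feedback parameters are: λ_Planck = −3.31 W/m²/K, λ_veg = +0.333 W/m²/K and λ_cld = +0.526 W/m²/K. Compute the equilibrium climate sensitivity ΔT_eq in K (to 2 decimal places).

3.88 K

Net feedback parameter λ = (−3.31) + (+0.333) + (+0.526) = -2.451 W/m²/K.
ΔT = −F/λ = −9.5/(-2.451) = 3.88 K.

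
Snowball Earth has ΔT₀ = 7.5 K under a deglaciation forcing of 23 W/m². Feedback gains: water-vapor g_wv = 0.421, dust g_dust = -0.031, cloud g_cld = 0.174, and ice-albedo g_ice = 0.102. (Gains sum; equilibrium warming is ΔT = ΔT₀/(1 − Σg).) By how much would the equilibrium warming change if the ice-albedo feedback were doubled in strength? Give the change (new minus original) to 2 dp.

9.87 K

Original: g = 0.666, ΔT = 7.5/(1−0.666) = 22.4551 K.
With doubled ice-albedo: g' = 0.768, ΔT' = 7.5/(1−0.768) = 32.3276 K.
Change = 32.3276 − 22.4551 = 9.87 K.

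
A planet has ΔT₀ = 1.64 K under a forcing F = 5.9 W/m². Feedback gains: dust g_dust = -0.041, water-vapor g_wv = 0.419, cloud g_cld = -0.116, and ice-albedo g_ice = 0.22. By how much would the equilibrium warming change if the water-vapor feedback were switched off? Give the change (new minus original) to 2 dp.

Original: g = 0.482, ΔT = 1.64/(1−0.482) = 3.1660 K.
Without water-vapor: g' = 0.063, ΔT' = 1.64/(1−0.063) = 1.7503 K.
Change = 1.7503 − 3.1660 = -1.42 K.

-1.42 K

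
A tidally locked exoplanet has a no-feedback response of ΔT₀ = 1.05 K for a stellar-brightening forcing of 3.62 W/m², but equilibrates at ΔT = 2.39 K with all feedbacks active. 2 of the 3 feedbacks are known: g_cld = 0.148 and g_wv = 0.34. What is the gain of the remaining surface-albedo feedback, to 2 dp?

0.07

Amplification A = ΔT/ΔT₀ = 2.39/1.05 = 2.276.
Total gain g = 1 − 1/A = 1 − 1/2.276 = 0.5606.
Known gains sum to 0.148 + 0.34 = 0.488.
g_alb = 0.5606 − 0.488 = 0.07.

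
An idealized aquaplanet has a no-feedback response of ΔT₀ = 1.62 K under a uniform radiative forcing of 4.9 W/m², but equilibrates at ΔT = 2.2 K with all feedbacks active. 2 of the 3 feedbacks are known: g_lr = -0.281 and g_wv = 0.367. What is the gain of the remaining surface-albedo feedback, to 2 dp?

Amplification A = ΔT/ΔT₀ = 2.2/1.62 = 1.358.
Total gain g = 1 − 1/A = 1 − 1/1.358 = 0.2636.
Known gains sum to -0.281 + 0.367 = 0.086.
g_alb = 0.2636 − 0.086 = 0.18.

0.18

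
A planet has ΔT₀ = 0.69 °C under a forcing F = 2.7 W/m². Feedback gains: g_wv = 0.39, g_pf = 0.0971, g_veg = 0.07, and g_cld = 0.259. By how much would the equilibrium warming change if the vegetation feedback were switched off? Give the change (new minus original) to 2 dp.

Original: g = 0.8161, ΔT = 0.69/(1−0.8161) = 3.7520 °C.
Without vegetation: g' = 0.7461, ΔT' = 0.69/(1−0.7461) = 2.7176 °C.
Change = 2.7176 − 3.7520 = -1.03 °C.

-1.03 °C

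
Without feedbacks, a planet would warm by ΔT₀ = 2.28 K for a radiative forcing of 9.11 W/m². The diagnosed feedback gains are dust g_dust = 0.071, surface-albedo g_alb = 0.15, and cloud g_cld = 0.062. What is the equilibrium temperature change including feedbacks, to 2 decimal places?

Total gain g = 0.071 + 0.15 + 0.062 = 0.283.
Amplification A = 1/(1 − 0.283) = 1.395.
ΔT = 2.28 × 1.395 = 3.18 K.

3.18 K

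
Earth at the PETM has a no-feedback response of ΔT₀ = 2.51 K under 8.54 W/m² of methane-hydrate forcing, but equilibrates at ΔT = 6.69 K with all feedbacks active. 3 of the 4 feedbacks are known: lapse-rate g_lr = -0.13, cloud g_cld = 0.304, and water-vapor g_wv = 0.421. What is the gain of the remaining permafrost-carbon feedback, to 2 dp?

0.03

Amplification A = ΔT/ΔT₀ = 6.69/2.51 = 2.665.
Total gain g = 1 − 1/A = 1 − 1/2.665 = 0.6248.
Known gains sum to -0.13 + 0.304 + 0.421 = 0.595.
g_pf = 0.6248 − 0.595 = 0.03.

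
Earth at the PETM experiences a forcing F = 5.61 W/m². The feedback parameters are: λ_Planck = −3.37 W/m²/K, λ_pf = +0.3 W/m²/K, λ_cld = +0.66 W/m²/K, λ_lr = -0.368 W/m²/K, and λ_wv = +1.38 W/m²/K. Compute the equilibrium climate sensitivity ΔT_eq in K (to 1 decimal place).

4.0 K

Net feedback parameter λ = (−3.37) + (+0.3) + (+0.66) + (-0.368) + (+1.38) = -1.398 W/m²/K.
ΔT = −F/λ = −5.61/(-1.398) = 4.0 K.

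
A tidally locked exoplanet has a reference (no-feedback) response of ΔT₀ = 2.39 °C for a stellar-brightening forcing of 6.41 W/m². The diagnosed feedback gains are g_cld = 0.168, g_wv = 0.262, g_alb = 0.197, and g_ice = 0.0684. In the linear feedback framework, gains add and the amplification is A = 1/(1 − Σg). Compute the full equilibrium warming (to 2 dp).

Total gain g = 0.168 + 0.262 + 0.197 + 0.0684 = 0.6954.
Amplification A = 1/(1 − 0.6954) = 3.283.
ΔT = 2.39 × 3.283 = 7.85 °C.

7.85 °C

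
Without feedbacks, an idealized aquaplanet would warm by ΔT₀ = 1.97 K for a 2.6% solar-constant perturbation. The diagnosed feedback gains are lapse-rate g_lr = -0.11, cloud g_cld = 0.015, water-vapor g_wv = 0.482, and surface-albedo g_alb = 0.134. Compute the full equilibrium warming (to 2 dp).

Total gain g = -0.11 + 0.015 + 0.482 + 0.134 = 0.521.
Amplification A = 1/(1 − 0.521) = 2.088.
ΔT = 1.97 × 2.088 = 4.11 K.

4.11 K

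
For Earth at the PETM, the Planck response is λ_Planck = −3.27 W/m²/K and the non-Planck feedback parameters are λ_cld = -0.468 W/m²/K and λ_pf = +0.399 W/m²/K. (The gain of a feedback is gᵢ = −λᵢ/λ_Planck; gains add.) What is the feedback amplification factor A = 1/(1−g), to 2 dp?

0.98

Convert to gains: g_cld = -0.468/3.27 = -0.1431; g_pf = 0.399/3.27 = 0.122.
Total gain g = -0.0211.
A = 1/(1 + 0.0211) = 0.98.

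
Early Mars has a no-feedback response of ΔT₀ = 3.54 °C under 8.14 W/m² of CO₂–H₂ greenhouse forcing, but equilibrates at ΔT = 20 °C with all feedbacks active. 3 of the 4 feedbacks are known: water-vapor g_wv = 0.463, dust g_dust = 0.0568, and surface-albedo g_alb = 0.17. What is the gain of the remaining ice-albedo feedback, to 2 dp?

0.13

Amplification A = ΔT/ΔT₀ = 20/3.54 = 5.65.
Total gain g = 1 − 1/A = 1 − 1/5.65 = 0.823.
Known gains sum to 0.463 + 0.0568 + 0.17 = 0.6898.
g_ice = 0.823 − 0.6898 = 0.13.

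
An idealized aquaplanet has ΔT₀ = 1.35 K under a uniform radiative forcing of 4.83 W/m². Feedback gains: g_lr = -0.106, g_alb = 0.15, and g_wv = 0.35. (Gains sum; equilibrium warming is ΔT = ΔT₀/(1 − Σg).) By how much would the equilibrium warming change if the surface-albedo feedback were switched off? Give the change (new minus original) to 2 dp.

Original: g = 0.394, ΔT = 1.35/(1−0.394) = 2.2277 K.
Without surface-albedo: g' = 0.244, ΔT' = 1.35/(1−0.244) = 1.7857 K.
Change = 1.7857 − 2.2277 = -0.44 K.

-0.44 K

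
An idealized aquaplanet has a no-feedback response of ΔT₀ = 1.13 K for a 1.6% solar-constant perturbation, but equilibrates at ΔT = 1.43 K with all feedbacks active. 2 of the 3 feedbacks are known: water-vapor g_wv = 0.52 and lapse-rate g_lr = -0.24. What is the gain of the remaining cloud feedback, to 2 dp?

-0.07

Amplification A = ΔT/ΔT₀ = 1.43/1.13 = 1.265.
Total gain g = 1 − 1/A = 1 − 1/1.265 = 0.2095.
Known gains sum to 0.52 − 0.24 = 0.28.
g_cld = 0.2095 − 0.28 = -0.07.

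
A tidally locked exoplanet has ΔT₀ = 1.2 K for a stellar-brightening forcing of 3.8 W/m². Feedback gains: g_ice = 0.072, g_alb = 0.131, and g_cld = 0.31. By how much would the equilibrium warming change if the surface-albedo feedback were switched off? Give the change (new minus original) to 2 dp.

Original: g = 0.513, ΔT = 1.2/(1−0.513) = 2.4641 K.
Without surface-albedo: g' = 0.382, ΔT' = 1.2/(1−0.382) = 1.9417 K.
Change = 1.9417 − 2.4641 = -0.52 K.

-0.52 K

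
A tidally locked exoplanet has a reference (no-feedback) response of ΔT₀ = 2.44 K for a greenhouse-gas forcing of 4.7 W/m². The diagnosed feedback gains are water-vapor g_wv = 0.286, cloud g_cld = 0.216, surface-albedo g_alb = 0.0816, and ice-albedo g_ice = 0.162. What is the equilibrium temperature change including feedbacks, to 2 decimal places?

9.59 K

Total gain g = 0.286 + 0.216 + 0.0816 + 0.162 = 0.7456.
Amplification A = 1/(1 − 0.7456) = 3.931.
ΔT = 2.44 × 3.931 = 9.59 K.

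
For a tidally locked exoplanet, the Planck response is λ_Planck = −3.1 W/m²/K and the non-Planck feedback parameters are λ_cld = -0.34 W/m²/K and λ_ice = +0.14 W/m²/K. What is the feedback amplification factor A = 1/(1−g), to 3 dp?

0.939

Convert to gains: g_cld = -0.34/3.1 = -0.1097; g_ice = 0.14/3.1 = 0.04516.
Total gain g = -0.06454.
A = 1/(1 + 0.06454) = 0.939.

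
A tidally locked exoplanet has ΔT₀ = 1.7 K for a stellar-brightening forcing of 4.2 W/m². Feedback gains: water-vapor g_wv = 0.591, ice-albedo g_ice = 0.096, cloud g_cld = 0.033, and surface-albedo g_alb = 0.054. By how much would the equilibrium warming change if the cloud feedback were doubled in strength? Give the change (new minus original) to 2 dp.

1.29 K

Original: g = 0.774, ΔT = 1.7/(1−0.774) = 7.5221 K.
With doubled cloud: g' = 0.807, ΔT' = 1.7/(1−0.807) = 8.8083 K.
Change = 8.8083 − 7.5221 = 1.29 K.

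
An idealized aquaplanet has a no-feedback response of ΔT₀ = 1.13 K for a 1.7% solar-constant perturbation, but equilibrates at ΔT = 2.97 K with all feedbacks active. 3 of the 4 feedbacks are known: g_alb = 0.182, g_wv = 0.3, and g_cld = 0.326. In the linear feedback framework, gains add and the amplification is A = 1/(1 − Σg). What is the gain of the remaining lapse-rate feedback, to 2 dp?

-0.19

Amplification A = ΔT/ΔT₀ = 2.97/1.13 = 2.628.
Total gain g = 1 − 1/A = 1 − 1/2.628 = 0.6195.
Known gains sum to 0.182 + 0.3 + 0.326 = 0.808.
g_lr = 0.6195 − 0.808 = -0.19.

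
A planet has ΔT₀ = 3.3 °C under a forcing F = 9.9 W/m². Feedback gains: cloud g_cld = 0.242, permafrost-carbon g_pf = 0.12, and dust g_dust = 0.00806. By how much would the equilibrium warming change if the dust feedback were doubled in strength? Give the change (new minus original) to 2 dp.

Original: g = 0.37006, ΔT = 3.3/(1−0.37006) = 5.2386 °C.
With doubled dust: g' = 0.37812, ΔT' = 3.3/(1−0.37812) = 5.3065 °C.
Change = 5.3065 − 5.2386 = 0.07 °C.

0.07 °C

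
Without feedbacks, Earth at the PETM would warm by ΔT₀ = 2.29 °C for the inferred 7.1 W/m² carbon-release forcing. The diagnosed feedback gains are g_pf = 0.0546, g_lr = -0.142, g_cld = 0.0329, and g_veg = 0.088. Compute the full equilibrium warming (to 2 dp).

Total gain g = 0.0546 − 0.142 + 0.0329 + 0.088 = 0.0335.
Amplification A = 1/(1 − 0.0335) = 1.035.
ΔT = 2.29 × 1.035 = 2.37 °C.

2.37 °C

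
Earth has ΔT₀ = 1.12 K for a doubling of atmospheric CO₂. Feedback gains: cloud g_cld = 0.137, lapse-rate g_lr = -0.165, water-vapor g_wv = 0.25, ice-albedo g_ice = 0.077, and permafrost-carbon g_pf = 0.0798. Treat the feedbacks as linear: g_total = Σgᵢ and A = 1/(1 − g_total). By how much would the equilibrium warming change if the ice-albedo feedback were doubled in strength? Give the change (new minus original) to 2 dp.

0.26 K

Original: g = 0.3788, ΔT = 1.12/(1−0.3788) = 1.8030 K.
With doubled ice-albedo: g' = 0.4558, ΔT' = 1.12/(1−0.4558) = 2.0581 K.
Change = 2.0581 − 1.8030 = 0.26 K.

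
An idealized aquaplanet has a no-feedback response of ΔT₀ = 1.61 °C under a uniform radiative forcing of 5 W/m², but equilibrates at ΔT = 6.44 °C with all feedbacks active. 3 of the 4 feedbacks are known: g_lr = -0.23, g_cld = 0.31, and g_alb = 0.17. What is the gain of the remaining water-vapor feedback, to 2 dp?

Amplification A = ΔT/ΔT₀ = 6.44/1.61 = 4.
Total gain g = 1 − 1/A = 1 − 1/4 = 0.75.
Known gains sum to -0.23 + 0.31 + 0.17 = 0.25.
g_wv = 0.75 − 0.25 = 0.50.

0.50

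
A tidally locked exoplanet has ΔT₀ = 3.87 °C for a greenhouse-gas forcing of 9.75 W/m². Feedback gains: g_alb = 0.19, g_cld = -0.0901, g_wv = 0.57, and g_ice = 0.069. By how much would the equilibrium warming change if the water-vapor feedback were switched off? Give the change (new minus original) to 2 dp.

Original: g = 0.7389, ΔT = 3.87/(1−0.7389) = 14.8219 °C.
Without water-vapor: g' = 0.1689, ΔT' = 3.87/(1−0.1689) = 4.6565 °C.
Change = 4.6565 − 14.8219 = -10.17 °C.

-10.17 °C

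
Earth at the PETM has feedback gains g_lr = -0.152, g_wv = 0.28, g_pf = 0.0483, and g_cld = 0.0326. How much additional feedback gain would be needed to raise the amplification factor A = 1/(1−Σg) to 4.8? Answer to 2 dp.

Current total gain = 0.2089.
Target gain for A = 4.8: g* = 1 − 1/4.8 = 0.7917.
Additional gain needed = 0.7917 − 0.2089 = 0.58.

0.58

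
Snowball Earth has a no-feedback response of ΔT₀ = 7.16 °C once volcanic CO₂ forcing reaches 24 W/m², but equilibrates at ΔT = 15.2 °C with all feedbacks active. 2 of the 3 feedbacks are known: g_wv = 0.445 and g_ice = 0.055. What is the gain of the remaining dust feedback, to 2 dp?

0.03

Amplification A = ΔT/ΔT₀ = 15.2/7.16 = 2.123.
Total gain g = 1 − 1/A = 1 − 1/2.123 = 0.529.
Known gains sum to 0.445 + 0.055 = 0.5.
g_dust = 0.529 − 0.5 = 0.03.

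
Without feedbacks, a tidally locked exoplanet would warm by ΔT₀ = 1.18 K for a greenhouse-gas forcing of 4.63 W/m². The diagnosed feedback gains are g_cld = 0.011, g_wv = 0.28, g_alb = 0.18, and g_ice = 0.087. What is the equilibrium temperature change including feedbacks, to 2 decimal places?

2.67 K

Total gain g = 0.011 + 0.28 + 0.18 + 0.087 = 0.558.
Amplification A = 1/(1 − 0.558) = 2.262.
ΔT = 1.18 × 2.262 = 2.67 K.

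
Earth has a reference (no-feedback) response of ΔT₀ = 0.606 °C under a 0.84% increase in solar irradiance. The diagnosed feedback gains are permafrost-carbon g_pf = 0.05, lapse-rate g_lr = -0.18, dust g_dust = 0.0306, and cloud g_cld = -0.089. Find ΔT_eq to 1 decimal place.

Total gain g = 0.05 − 0.18 + 0.0306 − 0.089 = -0.1884.
Amplification A = 1/(1 + 0.1884) = 0.8415.
ΔT = 0.606 × 0.8415 = 0.5 °C.

0.5 °C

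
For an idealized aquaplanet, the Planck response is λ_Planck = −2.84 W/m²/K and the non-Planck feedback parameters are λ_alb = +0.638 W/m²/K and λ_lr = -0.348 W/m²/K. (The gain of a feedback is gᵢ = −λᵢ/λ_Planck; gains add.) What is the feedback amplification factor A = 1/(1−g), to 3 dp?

Convert to gains: g_alb = 0.638/2.84 = 0.2246; g_lr = -0.348/2.84 = -0.1225.
Total gain g = 0.1021.
A = 1/(1 − 0.1021) = 1.114.

1.114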